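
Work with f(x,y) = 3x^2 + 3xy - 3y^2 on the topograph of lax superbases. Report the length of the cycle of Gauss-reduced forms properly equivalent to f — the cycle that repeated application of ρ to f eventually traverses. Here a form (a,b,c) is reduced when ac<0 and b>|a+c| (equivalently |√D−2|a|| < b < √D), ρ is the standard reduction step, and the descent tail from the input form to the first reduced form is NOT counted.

D = 45, ⌊√D⌋ = 6
river: ρ → (-3,3,3)
river: ρ → (3,3,-3)
ρ-cycle length = 2 (tail of 0 descent steps not counted)

2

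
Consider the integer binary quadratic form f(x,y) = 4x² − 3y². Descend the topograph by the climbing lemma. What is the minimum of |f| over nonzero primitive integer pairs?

descent: ρ → (-3,6,1)  [lands on river]
river: ρ → (1,6,-3)
closes: descent 1, river 2
min |a| on river = 1

1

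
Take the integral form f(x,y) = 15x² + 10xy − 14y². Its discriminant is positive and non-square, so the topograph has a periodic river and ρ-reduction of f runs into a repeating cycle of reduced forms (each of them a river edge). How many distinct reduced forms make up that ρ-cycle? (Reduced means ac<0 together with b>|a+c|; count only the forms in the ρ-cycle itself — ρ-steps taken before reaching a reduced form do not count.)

D = 940, ⌊√D⌋ = 30
river: ρ → (-14,18,11)
river: ρ → (11,26,-6)
river: ρ → (-6,22,19)
river: ρ → (19,16,-9)
river: ρ → (-9,20,15)
river: ρ → (15,10,-14)
ρ-cycle length = 6 (tail of 0 descent steps not counted)

6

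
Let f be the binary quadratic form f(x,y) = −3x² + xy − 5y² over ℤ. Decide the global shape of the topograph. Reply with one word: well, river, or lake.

D = b²−4ac = 1² − 4·(-3)·(-5) = -59
D < 0 ⇒ definite ⇒ every region one sign ⇒ single well

well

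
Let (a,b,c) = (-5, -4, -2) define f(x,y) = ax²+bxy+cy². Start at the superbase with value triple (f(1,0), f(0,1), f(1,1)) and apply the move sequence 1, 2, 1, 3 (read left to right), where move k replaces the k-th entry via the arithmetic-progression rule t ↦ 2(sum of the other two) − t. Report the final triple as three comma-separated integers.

start (-5,-2,-11) = (f(1,0),f(0,1),f(1,1))
replace slot 1: 2·((-2)+(-11)) − (-5) = -21 → (-21,-2,-11)
replace slot 2: 2·((-21)+(-11)) − (-2) = -62 → (-21,-62,-11)
replace slot 1: 2·((-62)+(-11)) − (-21) = -125 → (-125,-62,-11)
replace slot 3: 2·((-125)+(-62)) − (-11) = -363 → (-125,-62,-363)

-125,-62,-363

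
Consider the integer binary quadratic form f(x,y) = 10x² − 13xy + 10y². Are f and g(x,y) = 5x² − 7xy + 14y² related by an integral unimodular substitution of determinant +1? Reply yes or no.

D₁ = -231, D₂ = -231
f: translate: b→7 (≡-13 mod 20), so (10,-13,10)→(10,7,7)
f: flip: (10,7,7)→(7,-7,10)
f: translate: b→7 (≡-7 mod 14), so (7,-7,10)→(7,7,10)
f: reduced (well bottom): (7,7,10) with a≤c, −a<b≤a
g: translate: b→3 (≡-7 mod 10), so (5,-7,14)→(5,3,12)
g: reduced (well bottom): (5,3,12) with a≤c, −a<b≤a
reduced forms (7, 7, 10) vs (5, 3, 12) ⇒ inequivalent

no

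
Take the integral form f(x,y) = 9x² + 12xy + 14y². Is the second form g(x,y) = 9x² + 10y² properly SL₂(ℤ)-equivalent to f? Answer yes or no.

D₁ = -360, D₂ = -360
f: translate: b→-6 (≡12 mod 18), so (9,12,14)→(9,-6,11)
f: reduced (well bottom): (9,-6,11) with a≤c, −a<b≤a
g: reduced (well bottom): (9,0,10) with a≤c, −a<b≤a
reduced forms (9, -6, 11) vs (9, 0, 10) ⇒ inequivalent

no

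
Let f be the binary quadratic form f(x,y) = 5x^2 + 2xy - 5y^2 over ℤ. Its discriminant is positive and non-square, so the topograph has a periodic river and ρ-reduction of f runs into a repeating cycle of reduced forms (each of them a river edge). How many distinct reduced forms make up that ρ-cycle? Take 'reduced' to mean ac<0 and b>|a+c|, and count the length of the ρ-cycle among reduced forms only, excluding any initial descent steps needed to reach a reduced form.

D = 104, ⌊√D⌋ = 10
river: ρ → (-5,8,2)
river: ρ → (2,8,-5)
river: ρ → (-5,2,5)
river: ρ → (5,8,-2)
river: ρ → (-2,8,5)
river: ρ → (5,2,-5)
ρ-cycle length = 6 (tail of 0 descent steps not counted)

6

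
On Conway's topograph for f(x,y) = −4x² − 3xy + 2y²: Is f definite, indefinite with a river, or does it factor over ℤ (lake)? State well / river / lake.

D = b²−4ac = (-3)² − 4·(-4)·2 = 41
D > 0 non-square ⇒ indefinite ⇒ periodic river

river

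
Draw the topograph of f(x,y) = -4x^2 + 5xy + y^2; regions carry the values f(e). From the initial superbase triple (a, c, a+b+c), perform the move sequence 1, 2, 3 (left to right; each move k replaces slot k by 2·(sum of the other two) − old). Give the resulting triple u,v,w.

start (-4,1,2) = (f(1,0),f(0,1),f(1,1))
replace slot 1: 2·(1+2) − (-4) = 10 → (10,1,2)
replace slot 2: 2·(10+2) − 1 = 23 → (10,23,2)
replace slot 3: 2·(10+23) − 2 = 64 → (10,23,64)

10,23,64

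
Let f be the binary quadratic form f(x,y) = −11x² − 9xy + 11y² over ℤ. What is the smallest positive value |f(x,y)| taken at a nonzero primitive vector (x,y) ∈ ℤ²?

descent: ρ → (11,9,-11)  [lands on river]
river: ρ → (-11,13,9)
river: ρ → (9,23,-1)
river: ρ → (-1,23,9)
river: ρ → (9,13,-11)
river: ρ → (-11,9,11)
river: ρ → (11,13,-9)
river: ρ → (-9,23,1)
river: ρ → (1,23,-9)
river: ρ → (-9,13,11)
closes: descent 1, river 10
min |a| on river = 1

1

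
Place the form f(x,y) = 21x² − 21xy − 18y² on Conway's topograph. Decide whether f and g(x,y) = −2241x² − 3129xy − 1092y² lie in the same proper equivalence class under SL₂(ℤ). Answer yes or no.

D₁ = 1953, D₂ = 1953
river cycle of f (length 16): (-18, 21, 21), (21, 21, -18), (-18, 15, 24), (24, 33, -9), (-9, 39, 12), (12, 33, -18), (-18, 39, 6), (6, 33, -36), (-36, 39, 3), (3, 39, -36), … (6 more)
river cycle of g (length 16): (-18, 21, 21), (21, 21, -18), (-18, 15, 24), (24, 33, -9), (-9, 39, 12), (12, 33, -18), (-18, 39, 6), (6, 33, -36), (-36, 39, 3), (3, 39, -36), … (6 more)
cycles coincide ⇒ equivalent

yes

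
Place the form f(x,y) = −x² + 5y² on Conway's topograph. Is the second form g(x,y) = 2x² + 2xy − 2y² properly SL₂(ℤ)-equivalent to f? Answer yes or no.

D₁ = 20, D₂ = 20
river cycle of f (length 2): (-1, 4, 1), (1, 4, -1)
river cycle of g (length 2): (-2, 2, 2), (2, 2, -2)
cycles differ ⇒ inequivalent

no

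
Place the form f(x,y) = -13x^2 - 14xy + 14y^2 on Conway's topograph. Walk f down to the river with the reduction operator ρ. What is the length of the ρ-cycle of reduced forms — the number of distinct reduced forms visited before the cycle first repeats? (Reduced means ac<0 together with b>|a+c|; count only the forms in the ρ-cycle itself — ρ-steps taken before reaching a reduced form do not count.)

D = 924, ⌊√D⌋ = 30
descent: ρ → (14,14,-13)  [lands on river]
river: ρ → (-13,12,15)
river: ρ → (15,18,-10)
river: ρ → (-10,22,11)
river: ρ → (11,22,-10)
river: ρ → (-10,18,15)
river: ρ → (15,12,-13)
river: ρ → (-13,14,14)
ρ-cycle length = 8 (tail of 1 descent step not counted)

8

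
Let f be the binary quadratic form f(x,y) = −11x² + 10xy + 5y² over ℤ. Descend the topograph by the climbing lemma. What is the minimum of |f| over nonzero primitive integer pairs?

river: ρ → (5,10,-11)
river: ρ → (-11,12,4)
river: ρ → (4,12,-11)
river: ρ → (-11,10,5)
closes: descent 0, river 4
min |a| on river = 4

4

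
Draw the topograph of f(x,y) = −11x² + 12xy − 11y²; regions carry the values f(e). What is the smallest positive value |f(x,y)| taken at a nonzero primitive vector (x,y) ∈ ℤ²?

translate: b→10 (≡-12 mod 22), so (11,-12,11)→(11,10,10)
flip: (11,10,10)→(10,-10,11)
translate: b→10 (≡-10 mod 20), so (10,-10,11)→(10,10,11)
reduced (well bottom): (10,10,11) with a≤c, −a<b≤a
well minimum |f| = |-10| = 10 (negative-definite)

10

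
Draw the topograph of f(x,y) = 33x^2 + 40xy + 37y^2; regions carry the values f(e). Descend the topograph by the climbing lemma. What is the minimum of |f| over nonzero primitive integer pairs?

translate: b→-26 (≡40 mod 66), so (33,40,37)→(33,-26,30)
flip: (33,-26,30)→(30,26,33)
reduced (well bottom): (30,26,33) with a≤c, −a<b≤a
well minimum = a = 30

30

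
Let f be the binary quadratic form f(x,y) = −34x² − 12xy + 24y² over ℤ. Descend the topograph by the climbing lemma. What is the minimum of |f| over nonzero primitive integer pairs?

descent: ρ → (24,12,-34)  [lands on river]
river: ρ → (-34,56,2)
river: ρ → (2,56,-34)
river: ρ → (-34,12,24)
river: ρ → (24,36,-22)
river: ρ → (-22,52,8)
river: ρ → (8,44,-46)
river: ρ → (-46,48,6)
river: ρ → (6,48,-46)
river: ρ → (-46,44,8)
river: ρ → (8,52,-22)
river: ρ → (-22,36,24)
closes: descent 1, river 12
min |a| on river = 2

2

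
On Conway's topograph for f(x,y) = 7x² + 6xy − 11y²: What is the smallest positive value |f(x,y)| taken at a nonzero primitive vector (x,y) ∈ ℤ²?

river: ρ → (-11,16,2)
river: ρ → (2,16,-11)
river: ρ → (-11,6,7)
river: ρ → (7,8,-10)
river: ρ → (-10,12,5)
river: ρ → (5,18,-1)
river: ρ → (-1,18,5)
river: ρ → (5,12,-10)
river: ρ → (-10,8,7)
river: ρ → (7,6,-11)
closes: descent 0, river 10
min |a| on river = 1

1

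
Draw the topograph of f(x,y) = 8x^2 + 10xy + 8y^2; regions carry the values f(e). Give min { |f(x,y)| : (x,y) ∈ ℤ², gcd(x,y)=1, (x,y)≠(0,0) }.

translate: b→-6 (≡10 mod 16), so (8,10,8)→(8,-6,6)
flip: (8,-6,6)→(6,6,8)
reduced (well bottom): (6,6,8) with a≤c, −a<b≤a
well minimum = a = 6

6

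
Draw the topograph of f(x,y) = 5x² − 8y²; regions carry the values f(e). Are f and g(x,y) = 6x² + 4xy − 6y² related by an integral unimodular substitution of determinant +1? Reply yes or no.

D₁ = 160, D₂ = 160
river cycle of f (length 4): (5, 10, -3), (-3, 8, 8), (8, 8, -3), (-3, 10, 5)
river cycle of g (length 6): (-6, 8, 4), (4, 8, -6), (-6, 4, 6), (6, 8, -4), (-4, 8, 6), (6, 4, -6)
cycles differ ⇒ inequivalent

no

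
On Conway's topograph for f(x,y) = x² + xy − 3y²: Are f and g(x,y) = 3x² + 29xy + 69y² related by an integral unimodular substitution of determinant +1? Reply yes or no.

D₁ = 13, D₂ = 13
river cycle of f (length 2): (1, 3, -1), (-1, 3, 1)
river cycle of g (length 2): (-1, 3, 1), (1, 3, -1)
cycles coincide ⇒ equivalent

yes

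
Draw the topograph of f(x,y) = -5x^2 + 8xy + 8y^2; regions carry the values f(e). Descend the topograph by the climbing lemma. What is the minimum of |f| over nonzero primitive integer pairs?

river: ρ → (8,8,-5)
river: ρ → (-5,12,4)
river: ρ → (4,12,-5)
river: ρ → (-5,8,8)
closes: descent 0, river 4
min |a| on river = 4

4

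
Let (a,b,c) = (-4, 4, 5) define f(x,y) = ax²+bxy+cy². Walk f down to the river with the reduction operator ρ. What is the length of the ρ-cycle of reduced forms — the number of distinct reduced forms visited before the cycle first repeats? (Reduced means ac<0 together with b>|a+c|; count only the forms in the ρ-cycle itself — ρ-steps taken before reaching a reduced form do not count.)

D = 96, ⌊√D⌋ = 9
river: ρ → (5,6,-3)
river: ρ → (-3,6,5)
river: ρ → (5,4,-4)
river: ρ → (-4,4,5)
ρ-cycle length = 4 (tail of 0 descent steps not counted)

4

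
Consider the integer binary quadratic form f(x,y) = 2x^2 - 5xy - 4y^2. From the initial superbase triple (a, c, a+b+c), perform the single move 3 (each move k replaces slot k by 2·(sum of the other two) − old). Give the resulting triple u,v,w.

start (2,-4,-7) = (f(1,0),f(0,1),f(1,1))
replace slot 3: 2·(2+(-4)) − (-7) = 3 → (2,-4,3)

2,-4,3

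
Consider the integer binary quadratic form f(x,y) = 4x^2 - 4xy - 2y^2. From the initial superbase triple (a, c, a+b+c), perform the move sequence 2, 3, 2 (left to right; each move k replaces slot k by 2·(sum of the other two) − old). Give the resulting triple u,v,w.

start (4,-2,-2) = (f(1,0),f(0,1),f(1,1))
replace slot 2: 2·(4+(-2)) − (-2) = 6 → (4,6,-2)
replace slot 3: 2·(4+6) − (-2) = 22 → (4,6,22)
replace slot 2: 2·(4+22) − 6 = 46 → (4,46,22)

4,46,22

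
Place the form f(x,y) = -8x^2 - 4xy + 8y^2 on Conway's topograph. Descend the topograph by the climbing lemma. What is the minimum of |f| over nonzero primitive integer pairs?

descent: ρ → (8,4,-8)  [lands on river]
river: ρ → (-8,12,4)
river: ρ → (4,12,-8)
river: ρ → (-8,4,8)
river: ρ → (8,12,-4)
river: ρ → (-4,12,8)
closes: descent 1, river 6
min |a| on river = 4

4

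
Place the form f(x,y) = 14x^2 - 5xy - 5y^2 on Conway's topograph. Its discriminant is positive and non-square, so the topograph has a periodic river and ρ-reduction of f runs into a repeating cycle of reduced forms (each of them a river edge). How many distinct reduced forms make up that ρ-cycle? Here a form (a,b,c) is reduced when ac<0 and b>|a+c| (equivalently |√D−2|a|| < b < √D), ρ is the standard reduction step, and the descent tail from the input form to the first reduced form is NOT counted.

D = 305, ⌊√D⌋ = 17
descent: ρ → (-5,15,4)  [lands on river]
river: ρ → (4,17,-1)
river: ρ → (-1,17,4)
river: ρ → (4,15,-5)
ρ-cycle length = 4 (tail of 1 descent step not counted)

4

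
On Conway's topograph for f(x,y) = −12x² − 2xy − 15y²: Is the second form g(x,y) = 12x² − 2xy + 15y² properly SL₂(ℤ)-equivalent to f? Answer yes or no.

D₁ = -716, D₂ = -716
f is negative-definite; reduce −f:
−f: reduced (well bottom): (12,2,15) with a≤c, −a<b≤a
flip sign back: reduced form of f is (-12,-2,-15)
g: reduced (well bottom): (12,-2,15) with a≤c, −a<b≤a
reduced forms (-12, -2, -15) vs (12, -2, 15) ⇒ inequivalent

no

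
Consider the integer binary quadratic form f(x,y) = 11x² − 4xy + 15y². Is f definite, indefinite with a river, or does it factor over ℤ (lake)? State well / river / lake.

D = b²−4ac = (-4)² − 4·11·15 = -644
D < 0 ⇒ definite ⇒ every region one sign ⇒ single well

well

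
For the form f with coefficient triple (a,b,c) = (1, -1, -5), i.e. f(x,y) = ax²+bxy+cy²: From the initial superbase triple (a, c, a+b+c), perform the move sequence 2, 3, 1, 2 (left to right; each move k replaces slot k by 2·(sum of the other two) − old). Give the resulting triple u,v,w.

start (1,-5,-5) = (f(1,0),f(0,1),f(1,1))
replace slot 2: 2·(1+(-5)) − (-5) = -3 → (1,-3,-5)
replace slot 3: 2·(1+(-3)) − (-5) = 1 → (1,-3,1)
replace slot 1: 2·((-3)+1) − 1 = -5 → (-5,-3,1)
replace slot 2: 2·((-5)+1) − (-3) = -5 → (-5,-5,1)

-5,-5,1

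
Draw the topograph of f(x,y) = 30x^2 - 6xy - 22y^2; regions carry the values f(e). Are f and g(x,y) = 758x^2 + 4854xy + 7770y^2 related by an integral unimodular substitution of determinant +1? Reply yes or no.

D₁ = 2676, D₂ = 2676
river cycle of f (length 10): (-22, 50, 2), (2, 50, -22), (-22, 38, 14), (14, 46, -10), (-10, 34, 38), (38, 42, -6), (-6, 42, 38), (38, 34, -10), (-10, 46, 14), (14, 38, -22)
river cycle of g (length 10): (-22, 50, 2), (2, 50, -22), (-22, 38, 14), (14, 46, -10), (-10, 34, 38), (38, 42, -6), (-6, 42, 38), (38, 34, -10), (-10, 46, 14), (14, 38, -22)
cycles coincide ⇒ equivalent

yes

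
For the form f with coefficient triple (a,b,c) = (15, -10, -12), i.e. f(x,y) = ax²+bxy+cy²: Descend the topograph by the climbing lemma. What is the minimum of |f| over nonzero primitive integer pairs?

descent: ρ → (-12,10,15)  [lands on river]
river: ρ → (15,20,-7)
river: ρ → (-7,22,12)
river: ρ → (12,26,-3)
river: ρ → (-3,28,3)
river: ρ → (3,26,-12)
river: ρ → (-12,22,7)
river: ρ → (7,20,-15)
river: ρ → (-15,10,12)
river: ρ → (12,14,-13)
river: ρ → (-13,12,13)
river: ρ → (13,14,-12)
closes: descent 1, river 12
min |a| on river = 3

3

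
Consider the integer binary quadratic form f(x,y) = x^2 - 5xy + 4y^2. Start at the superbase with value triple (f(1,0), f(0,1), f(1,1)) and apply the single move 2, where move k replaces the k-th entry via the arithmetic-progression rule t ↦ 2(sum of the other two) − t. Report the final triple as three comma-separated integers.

start (1,4,0) = (f(1,0),f(0,1),f(1,1))
replace slot 2: 2·(1+0) − 4 = -2 → (1,-2,0)

1,-2,0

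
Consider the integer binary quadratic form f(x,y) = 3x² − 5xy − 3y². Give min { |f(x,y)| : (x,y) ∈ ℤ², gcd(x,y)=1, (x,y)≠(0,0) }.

descent: ρ → (-3,5,3)  [lands on river]
river: ρ → (3,7,-1)
river: ρ → (-1,7,3)
river: ρ → (3,5,-3)
river: ρ → (-3,7,1)
river: ρ → (1,7,-3)
closes: descent 1, river 6
min |a| on river = 1

1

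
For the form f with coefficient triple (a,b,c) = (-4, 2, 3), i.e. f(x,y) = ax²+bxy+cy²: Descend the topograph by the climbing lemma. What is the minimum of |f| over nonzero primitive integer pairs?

river: ρ → (3,4,-3)
river: ρ → (-3,2,4)
river: ρ → (4,6,-1)
river: ρ → (-1,6,4)
river: ρ → (4,2,-3)
river: ρ → (-3,4,3)
river: ρ → (3,2,-4)
river: ρ → (-4,6,1)
river: ρ → (1,6,-4)
river: ρ → (-4,2,3)
closes: descent 0, river 10
min |a| on river = 1

1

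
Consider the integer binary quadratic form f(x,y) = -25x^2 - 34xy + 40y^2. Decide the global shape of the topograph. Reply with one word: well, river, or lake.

D = b²−4ac = (-34)² − 4·(-25)·40 = 5156
D > 0 non-square ⇒ indefinite ⇒ periodic river

river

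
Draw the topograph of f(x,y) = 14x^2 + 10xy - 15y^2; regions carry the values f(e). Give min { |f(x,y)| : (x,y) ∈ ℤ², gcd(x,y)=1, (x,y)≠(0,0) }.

river: ρ → (-15,20,9)
river: ρ → (9,16,-19)
river: ρ → (-19,22,6)
river: ρ → (6,26,-11)
river: ρ → (-11,18,14)
river: ρ → (14,10,-15)
closes: descent 0, river 6
min |a| on river = 6

6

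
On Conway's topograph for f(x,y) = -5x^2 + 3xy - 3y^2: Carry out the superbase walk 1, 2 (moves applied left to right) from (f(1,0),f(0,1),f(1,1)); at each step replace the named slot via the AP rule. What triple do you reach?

start (-5,-3,-5) = (f(1,0),f(0,1),f(1,1))
replace slot 1: 2·((-3)+(-5)) − (-5) = -11 → (-11,-3,-5)
replace slot 2: 2·((-11)+(-5)) − (-3) = -29 → (-11,-29,-5)

-11,-29,-5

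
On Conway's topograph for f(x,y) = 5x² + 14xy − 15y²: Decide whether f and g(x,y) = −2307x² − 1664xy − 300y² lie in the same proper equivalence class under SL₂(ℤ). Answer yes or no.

D₁ = 496, D₂ = 496
river cycle of f (length 16): (-15, 16, 4), (4, 16, -15), (-15, 14, 5), (5, 16, -12), (-12, 8, 9), (9, 10, -11), (-11, 12, 8), (8, 20, -3), (-3, 22, 1), (1, 22, -3), … (6 more)
river cycle of g (length 16): (-15, 16, 4), (4, 16, -15), (-15, 14, 5), (5, 16, -12), (-12, 8, 9), (9, 10, -11), (-11, 12, 8), (8, 20, -3), (-3, 22, 1), (1, 22, -3), … (6 more)
cycles coincide ⇒ equivalent

yes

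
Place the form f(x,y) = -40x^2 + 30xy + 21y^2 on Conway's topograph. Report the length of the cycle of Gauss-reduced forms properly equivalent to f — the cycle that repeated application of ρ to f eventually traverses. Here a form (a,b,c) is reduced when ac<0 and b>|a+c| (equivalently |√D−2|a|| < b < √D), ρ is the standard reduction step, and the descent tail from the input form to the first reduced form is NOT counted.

D = 4260, ⌊√D⌋ = 65
river: ρ → (21,54,-16)
river: ρ → (-16,42,39)
river: ρ → (39,36,-19)
river: ρ → (-19,40,35)
river: ρ → (35,30,-24)
river: ρ → (-24,18,41)
river: ρ → (41,64,-1)
river: ρ → (-1,64,41)
river: ρ → (41,18,-24)
river: ρ → (-24,30,35)
river: ρ → (35,40,-19)
river: ρ → (-19,36,39)
river: ρ → (39,42,-16)
river: ρ → (-16,54,21)
river: ρ → (21,30,-40)
river: ρ → (-40,50,11)
river: ρ → (11,60,-15)
river: ρ → (-15,60,11)
river: ρ → (11,50,-40)
river: ρ → (-40,30,21)
ρ-cycle length = 20 (tail of 0 descent steps not counted)

20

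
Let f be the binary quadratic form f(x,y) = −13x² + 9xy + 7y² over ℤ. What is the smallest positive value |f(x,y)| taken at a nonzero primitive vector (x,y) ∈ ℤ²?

river: ρ → (7,19,-3)
river: ρ → (-3,17,13)
river: ρ → (13,9,-7)
river: ρ → (-7,19,3)
river: ρ → (3,17,-13)
river: ρ → (-13,9,7)
closes: descent 0, river 6
min |a| on river = 3

3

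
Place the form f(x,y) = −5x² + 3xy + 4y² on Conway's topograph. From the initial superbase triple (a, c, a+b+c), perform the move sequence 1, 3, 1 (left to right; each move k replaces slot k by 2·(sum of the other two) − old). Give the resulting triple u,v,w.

start (-5,4,2) = (f(1,0),f(0,1),f(1,1))
replace slot 1: 2·(4+2) − (-5) = 17 → (17,4,2)
replace slot 3: 2·(17+4) − 2 = 40 → (17,4,40)
replace slot 1: 2·(4+40) − 17 = 71 → (71,4,40)

71,4,40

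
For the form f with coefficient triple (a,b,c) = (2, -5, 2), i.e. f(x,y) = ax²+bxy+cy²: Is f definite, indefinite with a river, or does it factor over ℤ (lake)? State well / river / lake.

D = b²−4ac = (-5)² − 4·2·2 = 9
D = 3² is a perfect square ⇒ form factors over ℤ ⇒ lakes

lake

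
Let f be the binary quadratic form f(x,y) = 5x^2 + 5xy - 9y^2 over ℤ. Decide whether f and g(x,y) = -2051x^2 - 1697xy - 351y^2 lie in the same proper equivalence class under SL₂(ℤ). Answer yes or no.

D₁ = 205, D₂ = 205
river cycle of f (length 4): (-9, 13, 1), (1, 13, -9), (-9, 5, 5), (5, 5, -9)
river cycle of g (length 4): (-9, 13, 1), (1, 13, -9), (-9, 5, 5), (5, 5, -9)
cycles coincide ⇒ equivalent

yes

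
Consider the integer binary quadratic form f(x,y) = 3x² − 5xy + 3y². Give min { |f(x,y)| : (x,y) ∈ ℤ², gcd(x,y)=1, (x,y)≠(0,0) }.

translate: b→1 (≡-5 mod 6), so (3,-5,3)→(3,1,1)
flip: (3,1,1)→(1,-1,3)
translate: b→1 (≡-1 mod 2), so (1,-1,3)→(1,1,3)
reduced (well bottom): (1,1,3) with a≤c, −a<b≤a
well minimum = a = 1

1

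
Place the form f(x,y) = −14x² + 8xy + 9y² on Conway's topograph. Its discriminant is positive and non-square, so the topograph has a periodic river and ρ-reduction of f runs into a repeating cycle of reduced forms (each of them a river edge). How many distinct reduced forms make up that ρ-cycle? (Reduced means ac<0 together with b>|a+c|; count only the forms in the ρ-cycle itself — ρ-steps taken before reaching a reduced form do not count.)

D = 568, ⌊√D⌋ = 23
river: ρ → (9,10,-13)
river: ρ → (-13,16,6)
river: ρ → (6,20,-7)
river: ρ → (-7,22,3)
river: ρ → (3,20,-14)
river: ρ → (-14,8,9)
ρ-cycle length = 6 (tail of 0 descent steps not counted)

6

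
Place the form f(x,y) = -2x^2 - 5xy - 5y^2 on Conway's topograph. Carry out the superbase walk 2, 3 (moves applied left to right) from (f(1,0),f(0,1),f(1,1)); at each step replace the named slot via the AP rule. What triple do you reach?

start (-2,-5,-12) = (f(1,0),f(0,1),f(1,1))
replace slot 2: 2·((-2)+(-12)) − (-5) = -23 → (-2,-23,-12)
replace slot 3: 2·((-2)+(-23)) − (-12) = -38 → (-2,-23,-38)

-2,-23,-38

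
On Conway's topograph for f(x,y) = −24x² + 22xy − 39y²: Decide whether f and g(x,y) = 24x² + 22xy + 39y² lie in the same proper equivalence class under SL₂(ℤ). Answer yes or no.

D₁ = -3260, D₂ = -3260
f is negative-definite; reduce −f:
−f: reduced (well bottom): (24,-22,39) with a≤c, −a<b≤a
flip sign back: reduced form of f is (-24,22,-39)
g: reduced (well bottom): (24,22,39) with a≤c, −a<b≤a
reduced forms (-24, 22, -39) vs (24, 22, 39) ⇒ inequivalent

no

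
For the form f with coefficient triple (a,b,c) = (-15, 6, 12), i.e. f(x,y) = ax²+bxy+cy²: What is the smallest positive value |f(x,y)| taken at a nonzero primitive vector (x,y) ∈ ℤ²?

river: ρ → (12,18,-9)
river: ρ → (-9,18,12)
river: ρ → (12,6,-15)
river: ρ → (-15,24,3)
river: ρ → (3,24,-15)
river: ρ → (-15,6,12)
closes: descent 0, river 6
min |a| on river = 3

3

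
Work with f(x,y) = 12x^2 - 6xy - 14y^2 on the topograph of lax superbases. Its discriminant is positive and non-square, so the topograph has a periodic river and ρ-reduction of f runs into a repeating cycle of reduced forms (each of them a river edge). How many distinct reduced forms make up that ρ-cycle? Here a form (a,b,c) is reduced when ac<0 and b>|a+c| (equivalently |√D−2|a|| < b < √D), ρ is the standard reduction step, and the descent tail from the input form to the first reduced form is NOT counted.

D = 708, ⌊√D⌋ = 26
descent: ρ → (-14,6,12)  [lands on river]
river: ρ → (12,18,-8)
river: ρ → (-8,14,16)
river: ρ → (16,18,-6)
river: ρ → (-6,18,16)
river: ρ → (16,14,-8)
river: ρ → (-8,18,12)
river: ρ → (12,6,-14)
river: ρ → (-14,22,4)
river: ρ → (4,26,-2)
river: ρ → (-2,26,4)
river: ρ → (4,22,-14)
ρ-cycle length = 12 (tail of 1 descent step not counted)

12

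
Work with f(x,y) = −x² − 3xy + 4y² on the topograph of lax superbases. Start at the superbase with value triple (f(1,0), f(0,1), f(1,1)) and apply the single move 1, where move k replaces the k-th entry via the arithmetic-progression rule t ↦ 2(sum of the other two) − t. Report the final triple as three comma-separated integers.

start (-1,4,0) = (f(1,0),f(0,1),f(1,1))
replace slot 1: 2·(4+0) − (-1) = 9 → (9,4,0)

9,4,0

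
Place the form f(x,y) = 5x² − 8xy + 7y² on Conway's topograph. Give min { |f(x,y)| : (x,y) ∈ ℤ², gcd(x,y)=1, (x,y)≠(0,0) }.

translate: b→2 (≡-8 mod 10), so (5,-8,7)→(5,2,4)
flip: (5,2,4)→(4,-2,5)
reduced (well bottom): (4,-2,5) with a≤c, −a<b≤a
well minimum = a = 4

4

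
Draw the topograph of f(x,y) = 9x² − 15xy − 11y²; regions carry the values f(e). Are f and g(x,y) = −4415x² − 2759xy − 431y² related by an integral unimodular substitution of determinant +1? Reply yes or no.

D₁ = 621, D₂ = 621
river cycle of f (length 4): (-11, 15, 9), (9, 21, -5), (-5, 19, 13), (13, 7, -11)
river cycle of g (length 4): (9, 21, -5), (-5, 19, 13), (13, 7, -11), (-11, 15, 9)
cycles coincide ⇒ equivalent

yes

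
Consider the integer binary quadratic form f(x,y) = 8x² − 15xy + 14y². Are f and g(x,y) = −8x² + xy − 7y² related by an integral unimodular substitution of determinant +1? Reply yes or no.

D₁ = -223, D₂ = -223
f: translate: b→1 (≡-15 mod 16), so (8,-15,14)→(8,1,7)
f: flip: (8,1,7)→(7,-1,8)
f: reduced (well bottom): (7,-1,8) with a≤c, −a<b≤a
g is negative-definite; reduce −g:
−g: flip: (8,-1,7)→(7,1,8)
−g: reduced (well bottom): (7,1,8) with a≤c, −a<b≤a
flip sign back: reduced form of g is (-7,-1,-8)
reduced forms (7, -1, 8) vs (-7, -1, -8) ⇒ inequivalent

no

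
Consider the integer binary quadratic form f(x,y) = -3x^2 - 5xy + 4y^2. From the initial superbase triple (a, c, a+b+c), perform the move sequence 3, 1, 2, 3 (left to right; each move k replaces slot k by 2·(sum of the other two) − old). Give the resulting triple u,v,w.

start (-3,4,-4) = (f(1,0),f(0,1),f(1,1))
replace slot 3: 2·((-3)+4) − (-4) = 6 → (-3,4,6)
replace slot 1: 2·(4+6) − (-3) = 23 → (23,4,6)
replace slot 2: 2·(23+6) − 4 = 54 → (23,54,6)
replace slot 3: 2·(23+54) − 6 = 148 → (23,54,148)

23,54,148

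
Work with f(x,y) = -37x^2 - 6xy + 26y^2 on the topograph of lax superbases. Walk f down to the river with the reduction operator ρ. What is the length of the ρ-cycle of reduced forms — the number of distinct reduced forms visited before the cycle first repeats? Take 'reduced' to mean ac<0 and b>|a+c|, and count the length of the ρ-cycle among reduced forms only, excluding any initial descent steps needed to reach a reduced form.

D = 3884, ⌊√D⌋ = 62
descent: ρ → (26,58,-5)  [lands on river]
river: ρ → (-5,62,2)
river: ρ → (2,62,-5)
river: ρ → (-5,58,26)
river: ρ → (26,46,-17)
river: ρ → (-17,56,11)
river: ρ → (11,54,-22)
river: ρ → (-22,34,31)
river: ρ → (31,28,-25)
river: ρ → (-25,22,34)
river: ρ → (34,46,-13)
river: ρ → (-13,58,10)
river: ρ → (10,62,-1)
river: ρ → (-1,62,10)
river: ρ → (10,58,-13)
river: ρ → (-13,46,34)
river: ρ → (34,22,-25)
river: ρ → (-25,28,31)
river: ρ → (31,34,-22)
river: ρ → (-22,54,11)
river: ρ → (11,56,-17)
river: ρ → (-17,46,26)
ρ-cycle length = 22 (tail of 1 descent step not counted)

22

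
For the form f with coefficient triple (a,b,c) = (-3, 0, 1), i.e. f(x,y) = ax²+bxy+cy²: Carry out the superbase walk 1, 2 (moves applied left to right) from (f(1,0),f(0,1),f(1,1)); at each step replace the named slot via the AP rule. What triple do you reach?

start (-3,1,-2) = (f(1,0),f(0,1),f(1,1))
replace slot 1: 2·(1+(-2)) − (-3) = 1 → (1,1,-2)
replace slot 2: 2·(1+(-2)) − 1 = -3 → (1,-3,-2)

1,-3,-2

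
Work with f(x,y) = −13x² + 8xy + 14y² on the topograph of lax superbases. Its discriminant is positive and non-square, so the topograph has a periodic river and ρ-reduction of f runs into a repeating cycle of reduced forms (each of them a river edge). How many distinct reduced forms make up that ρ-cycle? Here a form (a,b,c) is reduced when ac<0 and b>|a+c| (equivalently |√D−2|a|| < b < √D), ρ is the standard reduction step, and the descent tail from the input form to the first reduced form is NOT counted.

D = 792, ⌊√D⌋ = 28
river: ρ → (14,20,-7)
river: ρ → (-7,22,11)
river: ρ → (11,22,-7)
river: ρ → (-7,20,14)
river: ρ → (14,8,-13)
river: ρ → (-13,18,9)
river: ρ → (9,18,-13)
river: ρ → (-13,8,14)
ρ-cycle length = 8 (tail of 0 descent steps not counted)

8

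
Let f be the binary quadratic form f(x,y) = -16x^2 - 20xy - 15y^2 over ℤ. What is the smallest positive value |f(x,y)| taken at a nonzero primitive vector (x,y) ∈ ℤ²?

translate: b→-12 (≡20 mod 32), so (16,20,15)→(16,-12,11)
flip: (16,-12,11)→(11,12,16)
translate: b→-10 (≡12 mod 22), so (11,12,16)→(11,-10,15)
reduced (well bottom): (11,-10,15) with a≤c, −a<b≤a
well minimum |f| = |-11| = 11 (negative-definite)

11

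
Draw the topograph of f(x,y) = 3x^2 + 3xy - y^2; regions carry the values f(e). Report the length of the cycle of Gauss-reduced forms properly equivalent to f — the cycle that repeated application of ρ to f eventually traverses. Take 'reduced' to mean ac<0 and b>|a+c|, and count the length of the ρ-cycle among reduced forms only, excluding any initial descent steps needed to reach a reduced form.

D = 21, ⌊√D⌋ = 4
river: ρ → (-1,3,3)
river: ρ → (3,3,-1)
ρ-cycle length = 2 (tail of 0 descent steps not counted)

2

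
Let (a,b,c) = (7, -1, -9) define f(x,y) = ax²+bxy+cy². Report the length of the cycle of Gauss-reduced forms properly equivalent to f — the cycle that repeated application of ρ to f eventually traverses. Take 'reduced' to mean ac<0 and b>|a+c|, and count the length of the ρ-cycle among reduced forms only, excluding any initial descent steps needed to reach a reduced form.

D = 253, ⌊√D⌋ = 15
descent: ρ → (-9,1,7)
descent: ρ → (7,13,-3)  [lands on river]
river: ρ → (-3,11,11)
river: ρ → (11,11,-3)
river: ρ → (-3,13,7)
river: ρ → (7,15,-1)
river: ρ → (-1,15,7)
ρ-cycle length = 6 (tail of 2 descent steps not counted)

6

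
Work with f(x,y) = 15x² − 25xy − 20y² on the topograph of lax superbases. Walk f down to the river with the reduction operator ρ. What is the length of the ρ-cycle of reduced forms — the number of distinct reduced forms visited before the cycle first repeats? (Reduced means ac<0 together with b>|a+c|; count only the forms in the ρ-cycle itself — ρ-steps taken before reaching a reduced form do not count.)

D = 1825, ⌊√D⌋ = 42
descent: ρ → (-20,25,15)  [lands on river]
river: ρ → (15,35,-10)
river: ρ → (-10,25,30)
river: ρ → (30,35,-5)
river: ρ → (-5,35,30)
river: ρ → (30,25,-10)
river: ρ → (-10,35,15)
river: ρ → (15,25,-20)
river: ρ → (-20,15,20)
river: ρ → (20,25,-15)
river: ρ → (-15,35,10)
river: ρ → (10,25,-30)
river: ρ → (-30,35,5)
river: ρ → (5,35,-30)
river: ρ → (-30,25,10)
river: ρ → (10,35,-15)
river: ρ → (-15,25,20)
river: ρ → (20,15,-20)
ρ-cycle length = 18 (tail of 1 descent step not counted)

18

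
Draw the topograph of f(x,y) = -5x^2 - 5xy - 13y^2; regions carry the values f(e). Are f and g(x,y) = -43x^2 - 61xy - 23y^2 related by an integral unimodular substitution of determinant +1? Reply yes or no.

D₁ = -235, D₂ = -235
f is negative-definite; reduce −f:
−f: reduced (well bottom): (5,5,13) with a≤c, −a<b≤a
flip sign back: reduced form of f is (-5,-5,-13)
g is negative-definite; reduce −g:
−g: translate: b→-25 (≡61 mod 86), so (43,61,23)→(43,-25,5)
−g: flip: (43,-25,5)→(5,25,43)
−g: translate: b→5 (≡25 mod 10), so (5,25,43)→(5,5,13)
−g: reduced (well bottom): (5,5,13) with a≤c, −a<b≤a
flip sign back: reduced form of g is (-5,-5,-13)
reduced forms (-5, -5, -13) vs (-5, -5, -13) ⇒ equivalent

yes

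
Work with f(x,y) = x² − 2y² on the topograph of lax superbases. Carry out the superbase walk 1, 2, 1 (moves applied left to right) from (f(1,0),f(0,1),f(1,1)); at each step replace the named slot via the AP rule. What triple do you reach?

start (1,-2,-1) = (f(1,0),f(0,1),f(1,1))
replace slot 1: 2·((-2)+(-1)) − 1 = -7 → (-7,-2,-1)
replace slot 2: 2·((-7)+(-1)) − (-2) = -14 → (-7,-14,-1)
replace slot 1: 2·((-14)+(-1)) − (-7) = -23 → (-23,-14,-1)

-23,-14,-1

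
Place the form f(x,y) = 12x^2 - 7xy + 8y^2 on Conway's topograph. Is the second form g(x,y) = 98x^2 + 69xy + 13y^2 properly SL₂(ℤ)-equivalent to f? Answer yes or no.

D₁ = -335, D₂ = -335
f: flip: (12,-7,8)→(8,7,12)
f: reduced (well bottom): (8,7,12) with a≤c, −a<b≤a
g: flip: (98,69,13)→(13,-69,98)
g: translate: b→9 (≡-69 mod 26), so (13,-69,98)→(13,9,8)
g: flip: (13,9,8)→(8,-9,13)
g: translate: b→7 (≡-9 mod 16), so (8,-9,13)→(8,7,12)
g: reduced (well bottom): (8,7,12) with a≤c, −a<b≤a
reduced forms (8, 7, 12) vs (8, 7, 12) ⇒ equivalent

yes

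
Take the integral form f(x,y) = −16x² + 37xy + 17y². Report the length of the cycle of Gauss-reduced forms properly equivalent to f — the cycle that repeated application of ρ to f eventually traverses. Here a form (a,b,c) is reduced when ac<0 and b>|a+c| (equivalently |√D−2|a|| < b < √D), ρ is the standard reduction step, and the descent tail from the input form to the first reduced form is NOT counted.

D = 2457, ⌊√D⌋ = 49
river: ρ → (17,31,-22)
river: ρ → (-22,13,26)
river: ρ → (26,39,-9)
river: ρ → (-9,33,38)
river: ρ → (38,43,-4)
river: ρ → (-4,45,27)
river: ρ → (27,9,-22)
river: ρ → (-22,35,14)
river: ρ → (14,49,-1)
river: ρ → (-1,49,14)
river: ρ → (14,35,-22)
river: ρ → (-22,9,27)
river: ρ → (27,45,-4)
river: ρ → (-4,43,38)
river: ρ → (38,33,-9)
river: ρ → (-9,39,26)
river: ρ → (26,13,-22)
river: ρ → (-22,31,17)
river: ρ → (17,37,-16)
river: ρ → (-16,27,27)
river: ρ → (27,27,-16)
river: ρ → (-16,37,17)
ρ-cycle length = 22 (tail of 0 descent steps not counted)

22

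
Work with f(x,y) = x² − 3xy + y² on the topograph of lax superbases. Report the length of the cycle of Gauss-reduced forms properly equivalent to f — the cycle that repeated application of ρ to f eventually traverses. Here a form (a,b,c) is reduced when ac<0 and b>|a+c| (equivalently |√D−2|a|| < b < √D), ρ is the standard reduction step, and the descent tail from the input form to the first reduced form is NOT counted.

D = 5, ⌊√D⌋ = 2
descent: ρ → (1,1,-1)  [lands on river]
river: ρ → (-1,1,1)
ρ-cycle length = 2 (tail of 1 descent step not counted)

2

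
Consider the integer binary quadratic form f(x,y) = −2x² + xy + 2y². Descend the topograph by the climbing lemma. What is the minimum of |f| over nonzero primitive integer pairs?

river: ρ → (2,3,-1)
river: ρ → (-1,3,2)
river: ρ → (2,1,-2)
river: ρ → (-2,3,1)
river: ρ → (1,3,-2)
river: ρ → (-2,1,2)
closes: descent 0, river 6
min |a| on river = 1

1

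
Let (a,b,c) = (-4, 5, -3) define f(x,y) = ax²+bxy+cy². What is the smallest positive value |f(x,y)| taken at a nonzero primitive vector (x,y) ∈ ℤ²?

translate: b→3 (≡-5 mod 8), so (4,-5,3)→(4,3,2)
flip: (4,3,2)→(2,-3,4)
translate: b→1 (≡-3 mod 4), so (2,-3,4)→(2,1,3)
reduced (well bottom): (2,1,3) with a≤c, −a<b≤a
well minimum |f| = |-2| = 2 (negative-definite)

2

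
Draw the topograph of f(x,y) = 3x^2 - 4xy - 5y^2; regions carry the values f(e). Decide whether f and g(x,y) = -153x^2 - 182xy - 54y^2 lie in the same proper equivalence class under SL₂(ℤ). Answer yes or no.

D₁ = 76, D₂ = 76
river cycle of f (length 6): (-5, 4, 3), (3, 8, -1), (-1, 8, 3), (3, 4, -5), (-5, 6, 2), (2, 6, -5)
river cycle of g (length 6): (-5, 4, 3), (3, 8, -1), (-1, 8, 3), (3, 4, -5), (-5, 6, 2), (2, 6, -5)
cycles coincide ⇒ equivalent

yes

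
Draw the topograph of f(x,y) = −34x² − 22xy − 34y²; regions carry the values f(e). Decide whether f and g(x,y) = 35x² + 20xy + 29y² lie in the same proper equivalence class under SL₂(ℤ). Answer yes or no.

D₁ = -4140, D₂ = -3660
discriminants differ ⇒ not SL₂(ℤ)-equivalent

no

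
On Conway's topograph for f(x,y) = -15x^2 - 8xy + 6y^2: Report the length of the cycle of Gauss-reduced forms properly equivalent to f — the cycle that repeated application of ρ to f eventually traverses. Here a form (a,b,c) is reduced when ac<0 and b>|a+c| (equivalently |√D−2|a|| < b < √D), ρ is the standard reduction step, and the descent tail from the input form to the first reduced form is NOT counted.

D = 424, ⌊√D⌋ = 20
descent: ρ → (6,20,-1)  [lands on river]
river: ρ → (-1,20,6)
river: ρ → (6,16,-7)
river: ρ → (-7,12,10)
river: ρ → (10,8,-9)
river: ρ → (-9,10,9)
river: ρ → (9,8,-10)
river: ρ → (-10,12,7)
river: ρ → (7,16,-6)
river: ρ → (-6,20,1)
river: ρ → (1,20,-6)
river: ρ → (-6,16,7)
river: ρ → (7,12,-10)
river: ρ → (-10,8,9)
river: ρ → (9,10,-9)
river: ρ → (-9,8,10)
river: ρ → (10,12,-7)
river: ρ → (-7,16,6)
ρ-cycle length = 18 (tail of 1 descent step not counted)

18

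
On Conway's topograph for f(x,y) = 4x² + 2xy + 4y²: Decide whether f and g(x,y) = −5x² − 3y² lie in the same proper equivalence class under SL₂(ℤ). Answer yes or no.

D₁ = -60, D₂ = -60
f: reduced (well bottom): (4,2,4) with a≤c, −a<b≤a
g is negative-definite; reduce −g:
−g: flip: (5,0,3)→(3,0,5)
−g: reduced (well bottom): (3,0,5) with a≤c, −a<b≤a
flip sign back: reduced form of g is (-3,0,-5)
reduced forms (4, 2, 4) vs (-3, 0, -5) ⇒ inequivalent

no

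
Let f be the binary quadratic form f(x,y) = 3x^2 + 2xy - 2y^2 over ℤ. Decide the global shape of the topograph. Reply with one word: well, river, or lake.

D = b²−4ac = 2² − 4·3·(-2) = 28
D > 0 non-square ⇒ indefinite ⇒ periodic river

river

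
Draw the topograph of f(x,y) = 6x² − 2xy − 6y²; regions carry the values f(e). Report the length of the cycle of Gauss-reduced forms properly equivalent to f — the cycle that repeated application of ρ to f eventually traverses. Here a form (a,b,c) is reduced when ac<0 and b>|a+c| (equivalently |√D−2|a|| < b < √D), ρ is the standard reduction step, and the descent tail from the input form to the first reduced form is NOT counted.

D = 148, ⌊√D⌋ = 12
descent: ρ → (-6,2,6)  [lands on river]
river: ρ → (6,10,-2)
river: ρ → (-2,10,6)
river: ρ → (6,2,-6)
river: ρ → (-6,10,2)
river: ρ → (2,10,-6)
ρ-cycle length = 6 (tail of 1 descent step not counted)

6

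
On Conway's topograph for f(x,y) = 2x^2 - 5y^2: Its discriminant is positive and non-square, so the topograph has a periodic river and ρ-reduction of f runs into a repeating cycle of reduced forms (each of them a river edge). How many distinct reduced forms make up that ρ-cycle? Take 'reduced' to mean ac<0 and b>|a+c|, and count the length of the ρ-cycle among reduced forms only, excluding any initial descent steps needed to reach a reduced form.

D = 40, ⌊√D⌋ = 6
descent: ρ → (-5,0,2)
descent: ρ → (2,4,-3)  [lands on river]
river: ρ → (-3,2,3)
river: ρ → (3,4,-2)
river: ρ → (-2,4,3)
river: ρ → (3,2,-3)
river: ρ → (-3,4,2)
ρ-cycle length = 6 (tail of 2 descent steps not counted)

6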